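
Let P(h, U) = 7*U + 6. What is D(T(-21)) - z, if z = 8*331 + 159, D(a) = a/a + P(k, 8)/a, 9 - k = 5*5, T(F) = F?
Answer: -58988/21 ≈ -2809.0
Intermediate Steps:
k = -16 (k = 9 - 5*5 = 9 - 1*25 = 9 - 25 = -16)
P(h, U) = 6 + 7*U
D(a) = 1 + 62/a (D(a) = a/a + (6 + 7*8)/a = 1 + (6 + 56)/a = 1 + 62/a)
z = 2807 (z = 2648 + 159 = 2807)
D(T(-21)) - z = (62 - 21)/(-21) - 1*2807 = -1/21*41 - 2807 = -41/21 - 2807 = -58988/21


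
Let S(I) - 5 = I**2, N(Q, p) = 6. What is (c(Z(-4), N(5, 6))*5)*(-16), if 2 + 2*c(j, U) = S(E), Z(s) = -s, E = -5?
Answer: -1120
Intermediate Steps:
S(I) = 5 + I**2
c(j, U) = 14 (c(j, U) = -1 + (5 + (-5)**2)/2 = -1 + (5 + 25)/2 = -1 + (1/2)*30 = -1 + 15 = 14)
(c(Z(-4), N(5, 6))*5)*(-16) = (14*5)*(-16) = 70*(-16) = -1120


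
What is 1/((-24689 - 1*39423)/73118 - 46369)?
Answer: -36559/1695236327 ≈ -2.1566e-5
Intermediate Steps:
1/((-24689 - 1*39423)/73118 - 46369) = 1/((-24689 - 39423)*(1/73118) - 46369) = 1/(-64112*1/73118 - 46369) = 1/(-32056/36559 - 46369) = 1/(-1695236327/36559) = -36559/1695236327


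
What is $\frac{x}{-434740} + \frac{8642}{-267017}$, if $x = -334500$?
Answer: $\frac{4278008171}{5804148529} \approx 0.73706$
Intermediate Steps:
$\frac{x}{-434740} + \frac{8642}{-267017} = - \frac{334500}{-434740} + \frac{8642}{-267017} = \left(-334500\right) \left(- \frac{1}{434740}\right) + 8642 \left(- \frac{1}{267017}\right) = \frac{16725}{21737} - \frac{8642}{267017} = \frac{4278008171}{5804148529}$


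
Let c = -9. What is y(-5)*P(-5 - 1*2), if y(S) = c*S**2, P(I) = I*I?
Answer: -11025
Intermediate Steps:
P(I) = I**2
y(S) = -9*S**2
y(-5)*P(-5 - 1*2) = (-9*(-5)**2)*(-5 - 1*2)**2 = (-9*25)*(-5 - 2)**2 = -225*(-7)**2 = -225*49 = -11025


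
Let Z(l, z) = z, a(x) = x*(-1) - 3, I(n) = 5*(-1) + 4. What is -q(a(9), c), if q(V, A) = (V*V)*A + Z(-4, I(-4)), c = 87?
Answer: -12527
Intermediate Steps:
I(n) = -1 (I(n) = -5 + 4 = -1)
a(x) = -3 - x (a(x) = -x - 3 = -3 - x)
q(V, A) = -1 + A*V² (q(V, A) = (V*V)*A - 1 = V²*A - 1 = A*V² - 1 = -1 + A*V²)
-q(a(9), c) = -(-1 + 87*(-3 - 1*9)²) = -(-1 + 87*(-3 - 9)²) = -(-1 + 87*(-12)²) = -(-1 + 87*144) = -(-1 + 12528) = -1*12527 = -12527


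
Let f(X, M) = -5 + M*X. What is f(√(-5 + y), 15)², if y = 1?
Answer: -875 - 300*I ≈ -875.0 - 300.0*I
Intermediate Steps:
f(√(-5 + y), 15)² = (-5 + 15*√(-5 + 1))² = (-5 + 15*√(-4))² = (-5 + 15*(2*I))² = (-5 + 30*I)²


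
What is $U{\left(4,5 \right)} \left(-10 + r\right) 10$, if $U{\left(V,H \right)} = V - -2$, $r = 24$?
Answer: $840$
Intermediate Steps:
$U{\left(V,H \right)} = 2 + V$ ($U{\left(V,H \right)} = V + 2 = 2 + V$)
$U{\left(4,5 \right)} \left(-10 + r\right) 10 = \left(2 + 4\right) \left(-10 + 24\right) 10 = 6 \cdot 14 \cdot 10 = 84 \cdot 10 = 840$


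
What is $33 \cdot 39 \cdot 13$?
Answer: $16731$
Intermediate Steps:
$33 \cdot 39 \cdot 13 = 1287 \cdot 13 = 16731$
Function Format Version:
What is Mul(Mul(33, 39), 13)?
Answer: 16731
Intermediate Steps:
Mul(Mul(33, 39), 13) = Mul(1287, 13) = 16731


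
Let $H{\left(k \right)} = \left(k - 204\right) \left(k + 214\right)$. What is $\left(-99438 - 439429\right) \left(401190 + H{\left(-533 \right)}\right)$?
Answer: $-342877300031$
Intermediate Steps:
$H{\left(k \right)} = \left(-204 + k\right) \left(214 + k\right)$
$\left(-99438 - 439429\right) \left(401190 + H{\left(-533 \right)}\right) = \left(-99438 - 439429\right) \left(401190 + \left(-43656 + \left(-533\right)^{2} + 10 \left(-533\right)\right)\right) = - 538867 \left(401190 - -235103\right) = - 538867 \left(401190 + 235103\right) = \left(-538867\right) 636293 = -342877300031$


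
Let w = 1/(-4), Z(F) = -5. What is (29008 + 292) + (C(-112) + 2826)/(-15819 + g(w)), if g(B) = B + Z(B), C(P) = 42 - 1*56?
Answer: 1854590852/63297 ≈ 29300.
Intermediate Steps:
C(P) = -14 (C(P) = 42 - 56 = -14)
w = -¼ ≈ -0.25000
g(B) = -5 + B (g(B) = B - 5 = -5 + B)
(29008 + 292) + (C(-112) + 2826)/(-15819 + g(w)) = (29008 + 292) + (-14 + 2826)/(-15819 + (-5 - ¼)) = 29300 + 2812/(-15819 - 21/4) = 29300 + 2812/(-63297/4) = 29300 + 2812*(-4/63297) = 29300 - 11248/63297 = 1854590852/63297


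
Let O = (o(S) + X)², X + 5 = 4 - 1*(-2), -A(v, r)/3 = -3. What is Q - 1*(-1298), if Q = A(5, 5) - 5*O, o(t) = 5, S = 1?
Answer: 1127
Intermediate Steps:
A(v, r) = 9 (A(v, r) = -3*(-3) = 9)
X = 1 (X = -5 + (4 - 1*(-2)) = -5 + (4 + 2) = -5 + 6 = 1)
O = 36 (O = (5 + 1)² = 6² = 36)
Q = -171 (Q = 9 - 5*36 = 9 - 180 = -171)
Q - 1*(-1298) = -171 - 1*(-1298) = -171 + 1298 = 1127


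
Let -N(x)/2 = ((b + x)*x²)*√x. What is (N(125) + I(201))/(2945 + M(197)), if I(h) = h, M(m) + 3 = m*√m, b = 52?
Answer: (201 - 27656250*√5)/(2942 + 197*√197) ≈ -10836.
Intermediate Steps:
M(m) = -3 + m^(3/2) (M(m) = -3 + m*√m = -3 + m^(3/2))
N(x) = -2*x^(5/2)*(52 + x) (N(x) = -2*(52 + x)*x²*√x = -2*x²*(52 + x)*√x = -2*x^(5/2)*(52 + x))
(N(125) + I(201))/(2945 + M(197)) = (2*125^(5/2)*(-52 - 1*125) + 201)/(2945 + (-3 + 197^(3/2))) = (2*(78125*√5)*(-52 - 125) + 201)/(2945 + (-3 + 197*√197)) = (2*(78125*√5)*(-177) + 201)/(2942 + 197*√197) = (-27656250*√5 + 201)/(2942 + 197*√197) = (201 - 27656250*√5)/(2942 + 197*√197)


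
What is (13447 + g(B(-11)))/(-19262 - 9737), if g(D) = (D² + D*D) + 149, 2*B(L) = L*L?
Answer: -41833/57998 ≈ -0.72128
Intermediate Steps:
B(L) = L²/2 (B(L) = (L*L)/2 = L²/2)
g(D) = 149 + 2*D² (g(D) = (D² + D²) + 149 = 2*D² + 149 = 149 + 2*D²)
(13447 + g(B(-11)))/(-19262 - 9737) = (13447 + (149 + 2*((½)*(-11)²)²))/(-19262 - 9737) = (13447 + (149 + 2*((½)*121)²))/(-28999) = (13447 + (149 + 2*(121/2)²))*(-1/28999) = (13447 + (149 + 2*(14641/4)))*(-1/28999) = (13447 + (149 + 14641/2))*(-1/28999) = (13447 + 14939/2)*(-1/28999) = (41833/2)*(-1/28999) = -41833/57998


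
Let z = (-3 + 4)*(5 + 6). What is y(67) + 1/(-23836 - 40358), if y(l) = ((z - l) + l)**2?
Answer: 7767473/64194 ≈ 121.00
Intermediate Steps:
z = 11 (z = 1*11 = 11)
y(l) = 121 (y(l) = ((11 - l) + l)**2 = 11**2 = 121)
y(67) + 1/(-23836 - 40358) = 121 + 1/(-23836 - 40358) = 121 + 1/(-64194) = 121 - 1/64194 = 7767473/64194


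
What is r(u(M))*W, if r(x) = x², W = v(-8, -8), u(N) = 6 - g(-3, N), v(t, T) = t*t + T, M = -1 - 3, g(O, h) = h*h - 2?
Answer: 3584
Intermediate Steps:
g(O, h) = -2 + h² (g(O, h) = h² - 2 = -2 + h²)
M = -4
v(t, T) = T + t² (v(t, T) = t² + T = T + t²)
u(N) = 8 - N² (u(N) = 6 - (-2 + N²) = 6 + (2 - N²) = 8 - N²)
W = 56 (W = -8 + (-8)² = -8 + 64 = 56)
r(u(M))*W = (8 - 1*(-4)²)²*56 = (8 - 1*16)²*56 = (8 - 16)²*56 = (-8)²*56 = 64*56 = 3584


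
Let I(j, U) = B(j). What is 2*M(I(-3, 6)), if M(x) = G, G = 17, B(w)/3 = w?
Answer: 34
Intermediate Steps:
B(w) = 3*w
I(j, U) = 3*j
M(x) = 17
2*M(I(-3, 6)) = 2*17 = 34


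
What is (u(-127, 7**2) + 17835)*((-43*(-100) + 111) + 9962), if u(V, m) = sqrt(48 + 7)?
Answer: 256342455 + 14373*sqrt(55) ≈ 2.5645e+8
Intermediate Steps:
u(V, m) = sqrt(55)
(u(-127, 7**2) + 17835)*((-43*(-100) + 111) + 9962) = (sqrt(55) + 17835)*((-43*(-100) + 111) + 9962) = (17835 + sqrt(55))*((4300 + 111) + 9962) = (17835 + sqrt(55))*(4411 + 9962) = (17835 + sqrt(55))*14373 = 256342455 + 14373*sqrt(55)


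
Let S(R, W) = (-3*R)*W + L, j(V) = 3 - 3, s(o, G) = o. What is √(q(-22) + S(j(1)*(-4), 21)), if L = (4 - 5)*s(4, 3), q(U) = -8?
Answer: 2*I*√3 ≈ 3.4641*I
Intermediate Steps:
j(V) = 0
L = -4 (L = (4 - 5)*4 = -1*4 = -4)
S(R, W) = -4 - 3*R*W (S(R, W) = (-3*R)*W - 4 = -3*R*W - 4 = -4 - 3*R*W)
√(q(-22) + S(j(1)*(-4), 21)) = √(-8 + (-4 - 3*0*(-4)*21)) = √(-8 + (-4 - 3*0*21)) = √(-8 + (-4 + 0)) = √(-8 - 4) = √(-12) = 2*I*√3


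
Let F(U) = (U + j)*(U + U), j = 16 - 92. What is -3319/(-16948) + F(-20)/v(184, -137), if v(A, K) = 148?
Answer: 16392883/627076 ≈ 26.142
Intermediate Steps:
j = -76
F(U) = 2*U*(-76 + U) (F(U) = (U - 76)*(U + U) = (-76 + U)*(2*U) = 2*U*(-76 + U))
-3319/(-16948) + F(-20)/v(184, -137) = -3319/(-16948) + (2*(-20)*(-76 - 20))/148 = -3319*(-1/16948) + (2*(-20)*(-96))*(1/148) = 3319/16948 + 3840*(1/148) = 3319/16948 + 960/37 = 16392883/627076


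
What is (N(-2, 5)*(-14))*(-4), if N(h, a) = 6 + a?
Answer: 616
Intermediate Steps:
(N(-2, 5)*(-14))*(-4) = ((6 + 5)*(-14))*(-4) = (11*(-14))*(-4) = -154*(-4) = 616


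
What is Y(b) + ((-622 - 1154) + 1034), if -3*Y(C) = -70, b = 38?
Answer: -2156/3 ≈ -718.67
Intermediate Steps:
Y(C) = 70/3 (Y(C) = -⅓*(-70) = 70/3)
Y(b) + ((-622 - 1154) + 1034) = 70/3 + ((-622 - 1154) + 1034) = 70/3 + (-1776 + 1034) = 70/3 - 742 = -2156/3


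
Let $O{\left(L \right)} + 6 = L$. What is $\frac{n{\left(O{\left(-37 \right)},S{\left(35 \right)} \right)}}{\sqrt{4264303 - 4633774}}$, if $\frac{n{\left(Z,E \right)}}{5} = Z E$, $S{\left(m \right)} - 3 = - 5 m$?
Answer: $- \frac{36980 i \sqrt{369471}}{369471} \approx - 60.838 i$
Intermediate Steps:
$O{\left(L \right)} = -6 + L$
$S{\left(m \right)} = 3 - 5 m$
$n{\left(Z,E \right)} = 5 E Z$ ($n{\left(Z,E \right)} = 5 Z E = 5 E Z$)
$\frac{n{\left(O{\left(-37 \right)},S{\left(35 \right)} \right)}}{\sqrt{4264303 - 4633774}} = \frac{5 \left(3 - 175\right) \left(-6 - 37\right)}{\sqrt{4264303 - 4633774}} = \frac{5 \left(3 - 175\right) \left(-43\right)}{\sqrt{-369471}} = \frac{5 \left(-172\right) \left(-43\right)}{i \sqrt{369471}} = 36980 \left(- \frac{i \sqrt{369471}}{369471}\right) = - \frac{36980 i \sqrt{369471}}{369471}$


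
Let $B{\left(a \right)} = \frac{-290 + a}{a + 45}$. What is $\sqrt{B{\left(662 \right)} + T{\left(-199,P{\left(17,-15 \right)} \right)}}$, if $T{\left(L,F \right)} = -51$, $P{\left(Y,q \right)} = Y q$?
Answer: $\frac{3 i \sqrt{2803255}}{707} \approx 7.1045 i$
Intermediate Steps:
$B{\left(a \right)} = \frac{-290 + a}{45 + a}$
$\sqrt{B{\left(662 \right)} + T{\left(-199,P{\left(17,-15 \right)} \right)}} = \sqrt{\frac{-290 + 662}{45 + 662} - 51} = \sqrt{\frac{1}{707} \cdot 372 - 51} = \sqrt{\frac{372}{707} - 51} = \sqrt{- \frac{35685}{707}} = \frac{3 i \sqrt{2803255}}{707}$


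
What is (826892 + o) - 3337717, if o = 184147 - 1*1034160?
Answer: -3360838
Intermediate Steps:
o = -850013 (o = 184147 - 1034160 = -850013)
(826892 + o) - 3337717 = (826892 - 850013) - 3337717 = -23121 - 3337717 = -3360838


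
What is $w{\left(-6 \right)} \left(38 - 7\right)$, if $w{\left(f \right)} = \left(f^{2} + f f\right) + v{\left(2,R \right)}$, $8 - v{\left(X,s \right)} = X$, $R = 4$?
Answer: $2418$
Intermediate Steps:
$v{\left(X,s \right)} = 8 - X$
$w{\left(f \right)} = 6 + 2 f^{2}$ ($w{\left(f \right)} = \left(f^{2} + f f\right) + \left(8 - 2\right) = \left(f^{2} + f^{2}\right) + \left(8 - 2\right) = 2 f^{2} + 6 = 6 + 2 f^{2}$)
$w{\left(-6 \right)} \left(38 - 7\right) = \left(6 + 2 \left(-6\right)^{2}\right) \left(38 - 7\right) = \left(6 + 2 \cdot 36\right) 31 = \left(6 + 72\right) 31 = 78 \cdot 31 = 2418$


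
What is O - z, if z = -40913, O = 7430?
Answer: 48343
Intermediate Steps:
O - z = 7430 - 1*(-40913) = 7430 + 40913 = 48343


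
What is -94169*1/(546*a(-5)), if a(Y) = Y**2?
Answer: -94169/13650 ≈ -6.8988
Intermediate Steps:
-94169*1/(546*a(-5)) = -94169/(((-5)**2*42)*13) = -94169/((25*42)*13) = -94169/(1050*13) = -94169/13650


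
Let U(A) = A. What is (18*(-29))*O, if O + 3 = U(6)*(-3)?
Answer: 10962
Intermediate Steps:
O = -21 (O = -3 + 6*(-3) = -3 - 18 = -21)
(18*(-29))*O = (18*(-29))*(-21) = -522*(-21) = 10962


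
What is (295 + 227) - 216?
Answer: 306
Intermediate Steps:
(295 + 227) - 216 = 522 - 216 = 306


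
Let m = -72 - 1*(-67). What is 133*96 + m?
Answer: 12763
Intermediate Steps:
m = -5 (m = -72 + 67 = -5)
133*96 + m = 133*96 - 5 = 12768 - 5 = 12763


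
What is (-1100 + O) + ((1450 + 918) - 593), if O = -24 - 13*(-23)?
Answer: 950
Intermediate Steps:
O = 275 (O = -24 + 299 = 275)
(-1100 + O) + ((1450 + 918) - 593) = (-1100 + 275) + ((1450 + 918) - 593) = -825 + (2368 - 593) = -825 + 1775 = 950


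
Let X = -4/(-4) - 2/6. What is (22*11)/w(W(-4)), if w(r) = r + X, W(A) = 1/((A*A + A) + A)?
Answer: 5808/19 ≈ 305.68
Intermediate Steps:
W(A) = 1/(A**2 + 2*A) (W(A) = 1/((A**2 + A) + A) = 1/((A + A**2) + A) = 1/(A**2 + 2*A))
X = 2/3 (X = -4*(-1/4) - 2*1/6 = 1 - 1/3 = 2/3 ≈ 0.66667)
w(r) = 2/3 + r (w(r) = r + 2/3 = 2/3 + r)
(22*11)/w(W(-4)) = (22*11)/(2/3 + 1/((-4)*(2 - 4))) = 242/(2/3 - 1/4/(-2)) = 242/(2/3 - 1/4*(-1/2)) = 242/(2/3 + 1/8) = 242/(19/24) = 242*(24/19) = 5808/19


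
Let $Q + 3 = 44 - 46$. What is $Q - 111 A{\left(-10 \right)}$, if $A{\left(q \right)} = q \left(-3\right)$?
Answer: $-3335$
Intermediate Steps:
$A{\left(q \right)} = - 3 q$
$Q = -5$ ($Q = -3 + \left(44 - 46\right) = -3 - 2 = -5$)
$Q - 111 A{\left(-10 \right)} = -5 - 111 \left(\left(-3\right) \left(-10\right)\right) = -5 - 3330 = -3335$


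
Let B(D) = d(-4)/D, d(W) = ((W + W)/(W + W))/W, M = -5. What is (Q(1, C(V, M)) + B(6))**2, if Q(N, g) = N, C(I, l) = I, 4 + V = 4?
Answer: 529/576 ≈ 0.91840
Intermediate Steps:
V = 0 (V = -4 + 4 = 0)
d(W) = 1/W (d(W) = ((2*W)/((2*W)))/W = ((2*W)*(1/(2*W)))/W = 1/W)
B(D) = -1/(4*D) (B(D) = 1/((-4)*D) = -1/(4*D))
(Q(1, C(V, M)) + B(6))**2 = (1 - 1/4/6)**2 = (1 - 1/4*1/6)**2 = (1 - 1/24)**2 = (23/24)**2 = 529/576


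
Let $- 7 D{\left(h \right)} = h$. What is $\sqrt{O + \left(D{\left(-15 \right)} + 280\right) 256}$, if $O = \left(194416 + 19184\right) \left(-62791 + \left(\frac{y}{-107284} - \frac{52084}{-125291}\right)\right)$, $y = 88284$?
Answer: $\frac{40 i \sqrt{4638364843473127558965286085}}{23523009377} \approx 1.1581 \cdot 10^{5} i$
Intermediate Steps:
$D{\left(h \right)} = - \frac{h}{7}$
$O = - \frac{45070907850222052800}{3360429911}$ ($O = \left(194416 + 19184\right) \left(-62791 + \left(\frac{88284}{-107284} - \frac{52084}{-125291}\right)\right) = 213600 \left(-62791 + \left(88284 \left(- \frac{1}{107284}\right) - - \frac{52084}{125291}\right)\right) = 213600 \left(-62791 + \left(- \frac{22071}{26821} + \frac{52084}{125291}\right)\right) = 213600 \left(-62791 - \frac{1368352697}{3360429911}\right) = 213600 \left(- \frac{211006122894298}{3360429911}\right) = - \frac{45070907850222052800}{3360429911} \approx -1.3412 \cdot 10^{10}$)
$\sqrt{O + \left(D{\left(-15 \right)} + 280\right) 256} = \sqrt{- \frac{45070907850222052800}{3360429911} + \left(\left(- \frac{1}{7}\right) \left(-15\right) + 280\right) 256} = \sqrt{- \frac{45070907850222052800}{3360429911} + \left(\frac{15}{7} + 280\right) 256} = \sqrt{- \frac{45070907850222052800}{3360429911} + \frac{1975}{7} \cdot 256} = \sqrt{- \frac{45070907850222052800}{3360429911} + \frac{505600}{7}} = \sqrt{- \frac{315494655918191368000}{23523009377}} = \frac{40 i \sqrt{4638364843473127558965286085}}{23523009377}$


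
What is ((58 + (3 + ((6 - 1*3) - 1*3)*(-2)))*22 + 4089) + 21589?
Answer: 27020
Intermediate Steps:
((58 + (3 + ((6 - 1*3) - 1*3)*(-2)))*22 + 4089) + 21589 = ((58 + (3 + ((6 - 3) - 3)*(-2)))*22 + 4089) + 21589 = ((58 + (3 + (3 - 3)*(-2)))*22 + 4089) + 21589 = ((58 + (3 + 0*(-2)))*22 + 4089) + 21589 = ((58 + (3 + 0))*22 + 4089) + 21589 = ((58 + 3)*22 + 4089) + 21589 = (61*22 + 4089) + 21589 = (1342 + 4089) + 21589 = 5431 + 21589 = 27020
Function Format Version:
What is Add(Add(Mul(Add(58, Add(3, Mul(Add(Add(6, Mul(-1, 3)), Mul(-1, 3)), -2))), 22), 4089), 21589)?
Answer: 27020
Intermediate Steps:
Add(Add(Mul(Add(58, Add(3, Mul(Add(Add(6, Mul(-1, 3)), Mul(-1, 3)), -2))), 22), 4089), 21589) = Add(Add(Mul(Add(58, Add(3, Mul(Add(Add(6, -3), -3), -2))), 22), 4089), 21589) = Add(Add(Mul(Add(58, Add(3, Mul(Add(3, -3), -2))), 22), 4089), 21589) = Add(Add(Mul(Add(58, Add(3, Mul(0, -2))), 22), 4089), 21589) = Add(Add(Mul(Add(58, Add(3, 0)), 22), 4089), 21589) = Add(Add(Mul(Add(58, 3), 22), 4089), 21589) = Add(Add(Mul(61, 22), 4089), 21589) = Add(Add(1342, 4089), 21589) = Add(5431, 21589) = 27020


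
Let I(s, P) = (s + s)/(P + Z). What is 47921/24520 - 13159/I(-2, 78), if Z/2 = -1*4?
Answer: 5646574821/24520 ≈ 2.3028e+5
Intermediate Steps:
Z = -8 (Z = 2*(-1*4) = 2*(-4) = -8)
I(s, P) = 2*s/(-8 + P) (I(s, P) = (s + s)/(P - 8) = (2*s)/(-8 + P) = 2*s/(-8 + P))
47921/24520 - 13159/I(-2, 78) = 47921/24520 - 13159/(2*(-2)/(-8 + 78)) = 47921*(1/24520) - 13159/(2*(-2)/70) = 47921/24520 - 13159/(2*(-2)*(1/70)) = 47921/24520 - 13159/(-2/35) = 47921/24520 - 13159*(-35/2) = 47921/24520 + 460565/2 = 5646574821/24520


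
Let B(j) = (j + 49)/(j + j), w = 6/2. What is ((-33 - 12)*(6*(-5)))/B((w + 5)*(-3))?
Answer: -2592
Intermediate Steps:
w = 3 (w = 6*(½) = 3)
B(j) = (49 + j)/(2*j) (B(j) = (49 + j)/((2*j)) = (49 + j)*(1/(2*j)) = (49 + j)/(2*j))
((-33 - 12)*(6*(-5)))/B((w + 5)*(-3)) = ((-33 - 12)*(6*(-5)))/(((49 + (3 + 5)*(-3))/(2*(((3 + 5)*(-3)))))) = (-45*(-30))/(((49 + 8*(-3))/(2*((8*(-3)))))) = 1350/(((½)*(49 - 24)/(-24))) = 1350/(((½)*(-1/24)*25)) = 1350/(-25/48) = 1350*(-48/25) = -2592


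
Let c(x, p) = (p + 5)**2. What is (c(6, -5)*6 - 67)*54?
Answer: -3618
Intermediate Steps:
c(x, p) = (5 + p)**2
(c(6, -5)*6 - 67)*54 = ((5 - 5)**2*6 - 67)*54 = (0**2*6 - 67)*54 = (0*6 - 67)*54 = (0 - 67)*54 = -67*54 = -3618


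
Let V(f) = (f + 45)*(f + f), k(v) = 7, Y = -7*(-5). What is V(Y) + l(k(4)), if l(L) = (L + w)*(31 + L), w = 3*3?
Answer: 6208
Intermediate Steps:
w = 9
Y = 35
V(f) = 2*f*(45 + f) (V(f) = (45 + f)*(2*f) = 2*f*(45 + f))
l(L) = (9 + L)*(31 + L) (l(L) = (L + 9)*(31 + L) = (9 + L)*(31 + L))
V(Y) + l(k(4)) = 2*35*(45 + 35) + (279 + 7**2 + 40*7) = 2*35*80 + (279 + 49 + 280) = 5600 + 608 = 6208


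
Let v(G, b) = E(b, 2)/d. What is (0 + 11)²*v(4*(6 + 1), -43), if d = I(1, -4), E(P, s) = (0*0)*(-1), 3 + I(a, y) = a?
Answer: 0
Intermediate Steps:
I(a, y) = -3 + a
E(P, s) = 0 (E(P, s) = 0*(-1) = 0)
d = -2 (d = -3 + 1 = -2)
v(G, b) = 0 (v(G, b) = 0/(-2) = 0*(-½) = 0)
(0 + 11)²*v(4*(6 + 1), -43) = (0 + 11)²*0 = 11²*0 = 121*0 = 0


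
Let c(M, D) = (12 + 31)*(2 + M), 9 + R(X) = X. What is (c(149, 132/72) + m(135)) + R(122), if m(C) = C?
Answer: 6741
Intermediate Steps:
R(X) = -9 + X
c(M, D) = 86 + 43*M (c(M, D) = 43*(2 + M) = 86 + 43*M)
(c(149, 132/72) + m(135)) + R(122) = ((86 + 43*149) + 135) + (-9 + 122) = ((86 + 6407) + 135) + 113 = (6493 + 135) + 113 = 6628 + 113 = 6741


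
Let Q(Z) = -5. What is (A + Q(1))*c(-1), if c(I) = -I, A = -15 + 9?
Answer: -11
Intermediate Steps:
A = -6
(A + Q(1))*c(-1) = (-6 - 5)*(-1*(-1)) = -11*1 = -11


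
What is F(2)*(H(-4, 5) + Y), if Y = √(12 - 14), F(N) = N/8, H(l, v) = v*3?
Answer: 15/4 + I*√2/4 ≈ 3.75 + 0.35355*I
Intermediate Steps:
H(l, v) = 3*v
F(N) = N/8 (F(N) = N*(⅛) = N/8)
Y = I*√2 (Y = √(-2) = I*√2 ≈ 1.4142*I)
F(2)*(H(-4, 5) + Y) = ((⅛)*2)*(3*5 + I*√2) = (15 + I*√2)/4 = 15/4 + I*√2/4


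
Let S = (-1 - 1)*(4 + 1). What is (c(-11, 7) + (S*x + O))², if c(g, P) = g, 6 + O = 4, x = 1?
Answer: 529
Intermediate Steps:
O = -2 (O = -6 + 4 = -2)
S = -10 (S = -2*5 = -10)
(c(-11, 7) + (S*x + O))² = (-11 + (-10*1 - 2))² = (-11 + (-10 - 2))² = (-11 - 12)² = (-23)² = 529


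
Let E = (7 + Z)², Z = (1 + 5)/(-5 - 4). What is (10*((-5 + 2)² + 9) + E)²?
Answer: 3924361/81 ≈ 48449.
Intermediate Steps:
Z = -⅔ (Z = 6/(-9) = 6*(-⅑) = -⅔ ≈ -0.66667)
E = 361/9 (E = (7 - ⅔)² = (19/3)² = 361/9 ≈ 40.111)
(10*((-5 + 2)² + 9) + E)² = (10*((-5 + 2)² + 9) + 361/9)² = (10*((-3)² + 9) + 361/9)² = (10*(9 + 9) + 361/9)² = (10*18 + 361/9)² = (180 + 361/9)² = (1981/9)² = 3924361/81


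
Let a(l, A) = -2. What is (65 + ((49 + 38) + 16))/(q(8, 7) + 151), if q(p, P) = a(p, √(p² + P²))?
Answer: 168/149 ≈ 1.1275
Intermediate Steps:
q(p, P) = -2
(65 + ((49 + 38) + 16))/(q(8, 7) + 151) = (65 + ((49 + 38) + 16))/(-2 + 151) = (65 + (87 + 16))/149 = (65 + 103)*(1/149) = 168*(1/149) = 168/149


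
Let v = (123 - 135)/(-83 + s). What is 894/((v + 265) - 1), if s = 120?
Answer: 5513/1626 ≈ 3.3905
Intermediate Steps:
v = -12/37 (v = (123 - 135)/(-83 + 120) = -12/37 ≈ -0.32432)
894/((v + 265) - 1) = 894/((-12/37 + 265) - 1) = 894/(9793/37 - 1) = 894/(9756/37) = 894*(37/9756) = 5513/1626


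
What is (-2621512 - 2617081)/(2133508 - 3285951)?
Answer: 5238593/1152443 ≈ 4.5456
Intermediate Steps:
(-2621512 - 2617081)/(2133508 - 3285951) = -5238593/(-1152443) = -5238593*(-1/1152443) = 5238593/1152443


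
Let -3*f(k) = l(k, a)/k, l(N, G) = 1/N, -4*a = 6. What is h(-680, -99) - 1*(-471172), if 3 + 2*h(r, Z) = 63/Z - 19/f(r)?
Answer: 150145272/11 ≈ 1.3650e+7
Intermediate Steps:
a = -3/2 (a = -¼*6 = -3/2 ≈ -1.5000)
f(k) = -1/(3*k²) (f(k) = -1/(3*k*k) = -1/(3*k²))
h(r, Z) = -3/2 + 57*r²/2 + 63/(2*Z) (h(r, Z) = -3/2 + (63/Z - 19*(-3*r²))/2 = -3/2 + (63/Z - (-57)*r²)/2 = -3/2 + (63/Z + 57*r²)/2 = -3/2 + (57*r² + 63/Z)/2 = -3/2 + (57*r²/2 + 63/(2*Z)) = -3/2 + 57*r²/2 + 63/(2*Z))
h(-680, -99) - 1*(-471172) = (3/2)*(21 - 99*(-1 + 19*(-680)²))/(-99) - 1*(-471172) = (3/2)*(-1/99)*(21 - 99*(-1 + 19*462400)) + 471172 = (3/2)*(-1/99)*(21 - 99*(-1 + 8785600)) + 471172 = (3/2)*(-1/99)*(21 - 99*8785599) + 471172 = (3/2)*(-1/99)*(21 - 869774301) + 471172 = (3/2)*(-1/99)*(-869774280) + 471172 = 144962380/11 + 471172 = 150145272/11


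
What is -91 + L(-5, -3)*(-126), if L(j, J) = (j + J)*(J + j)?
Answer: -8155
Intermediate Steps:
L(j, J) = (J + j)**2 (L(j, J) = (J + j)*(J + j) = (J + j)**2)
-91 + L(-5, -3)*(-126) = -91 + (-3 - 5)**2*(-126) = -91 + (-8)**2*(-126) = -91 + 64*(-126) = -91 - 8064 = -8155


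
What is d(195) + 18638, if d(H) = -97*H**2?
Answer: -3669787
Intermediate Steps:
d(195) + 18638 = -97*195**2 + 18638 = -97*38025 + 18638 = -3688425 + 18638 = -3669787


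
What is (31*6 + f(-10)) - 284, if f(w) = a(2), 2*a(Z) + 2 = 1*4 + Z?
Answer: -96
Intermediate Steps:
a(Z) = 1 + Z/2 (a(Z) = -1 + (1*4 + Z)/2 = -1 + (4 + Z)/2 = -1 + (2 + Z/2) = 1 + Z/2)
f(w) = 2 (f(w) = 1 + (½)*2 = 1 + 1 = 2)
(31*6 + f(-10)) - 284 = (31*6 + 2) - 284 = (186 + 2) - 284 = 188 - 284 = -96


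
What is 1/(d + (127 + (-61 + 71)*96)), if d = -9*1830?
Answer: -1/15383 ≈ -6.5007e-5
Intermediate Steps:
d = -16470
1/(d + (127 + (-61 + 71)*96)) = 1/(-16470 + (127 + (-61 + 71)*96)) = 1/(-16470 + (127 + 10*96)) = 1/(-16470 + (127 + 960)) = 1/(-16470 + 1087) = 1/(-15383) = -1/15383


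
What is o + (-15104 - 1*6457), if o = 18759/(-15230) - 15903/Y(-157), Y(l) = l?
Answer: -51315465183/2391110 ≈ -21461.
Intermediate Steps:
o = 239257527/2391110 (o = 18759/(-15230) - 15903/(-157) = 18759*(-1/15230) - 15903*(-1/157) = -18759/15230 + 15903/157 = 239257527/2391110 ≈ 100.06)
o + (-15104 - 1*6457) = 239257527/2391110 + (-15104 - 1*6457) = 239257527/2391110 + (-15104 - 6457) = 239257527/2391110 - 21561 = -51315465183/2391110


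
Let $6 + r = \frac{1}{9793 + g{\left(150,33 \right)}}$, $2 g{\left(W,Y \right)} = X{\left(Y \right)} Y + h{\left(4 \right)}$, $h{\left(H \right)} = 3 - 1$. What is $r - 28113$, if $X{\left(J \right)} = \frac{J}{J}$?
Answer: $- \frac{551722897}{19621} \approx -28119.0$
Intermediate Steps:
$h{\left(H \right)} = 2$
$X{\left(J \right)} = 1$
$g{\left(W,Y \right)} = 1 + \frac{Y}{2}$ ($g{\left(W,Y \right)} = \frac{1 Y + 2}{2} = \frac{Y + 2}{2} = \frac{2 + Y}{2} = 1 + \frac{Y}{2}$)
$r = - \frac{117724}{19621}$ ($r = -6 + \frac{1}{9793 + \left(1 + \frac{1}{2} \cdot 33\right)} = -6 + \frac{1}{9793 + \left(1 + \frac{33}{2}\right)} = -6 + \frac{1}{9793 + \frac{35}{2}} = -6 + \frac{1}{\frac{19621}{2}} = -6 + \frac{2}{19621} = - \frac{117724}{19621} \approx -5.9999$)
$r - 28113 = - \frac{117724}{19621} - 28113 = - \frac{551722897}{19621}$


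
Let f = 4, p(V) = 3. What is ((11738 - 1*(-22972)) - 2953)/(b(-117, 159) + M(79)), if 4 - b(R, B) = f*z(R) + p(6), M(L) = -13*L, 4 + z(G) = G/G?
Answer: -31757/1014 ≈ -31.319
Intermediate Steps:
z(G) = -3 (z(G) = -4 + G/G = -4 + 1 = -3)
b(R, B) = 13 (b(R, B) = 4 - (4*(-3) + 3) = 4 - (-12 + 3) = 4 - 1*(-9) = 4 + 9 = 13)
((11738 - 1*(-22972)) - 2953)/(b(-117, 159) + M(79)) = ((11738 - 1*(-22972)) - 2953)/(13 - 13*79) = ((11738 + 22972) - 2953)/(13 - 1027) = (34710 - 2953)/(-1014) = 31757*(-1/1014) = -31757/1014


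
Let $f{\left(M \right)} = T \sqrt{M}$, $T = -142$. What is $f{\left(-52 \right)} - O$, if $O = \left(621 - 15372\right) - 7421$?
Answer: $22172 - 284 i \sqrt{13} \approx 22172.0 - 1024.0 i$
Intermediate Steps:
$f{\left(M \right)} = - 142 \sqrt{M}$
$O = -22172$ ($O = -14751 - 7421 = -22172$)
$f{\left(-52 \right)} - O = - 142 \sqrt{-52} - -22172 = - 142 \cdot 2 i \sqrt{13} + 22172 = - 284 i \sqrt{13} + 22172 = 22172 - 284 i \sqrt{13}$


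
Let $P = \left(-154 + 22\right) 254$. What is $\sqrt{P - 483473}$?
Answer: $i \sqrt{517001} \approx 719.03 i$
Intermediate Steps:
$P = -33528$ ($P = \left(-132\right) 254 = -33528$)
$\sqrt{P - 483473} = \sqrt{-33528 - 483473} = \sqrt{-517001} = i \sqrt{517001}$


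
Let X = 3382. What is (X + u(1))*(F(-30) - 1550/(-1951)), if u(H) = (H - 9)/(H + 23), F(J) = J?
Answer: -578062100/5853 ≈ -98763.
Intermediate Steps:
u(H) = (-9 + H)/(23 + H)
(X + u(1))*(F(-30) - 1550/(-1951)) = (3382 + (-9 + 1)/(23 + 1))*(-30 - 1550/(-1951)) = (3382 - 8/24)*(-30 - 1550*(-1/1951)) = (3382 + (1/24)*(-8))*(-30 + 1550/1951) = (3382 - ⅓)*(-56980/1951) = (10145/3)*(-56980/1951) = -578062100/5853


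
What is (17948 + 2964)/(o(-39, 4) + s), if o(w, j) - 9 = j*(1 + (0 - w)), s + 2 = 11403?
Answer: 10456/5785 ≈ 1.8074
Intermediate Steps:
s = 11401 (s = -2 + 11403 = 11401)
o(w, j) = 9 + j*(1 - w) (o(w, j) = 9 + j*(1 + (0 - w)) = 9 + j*(1 - w))
(17948 + 2964)/(o(-39, 4) + s) = (17948 + 2964)/((9 + 4 - 1*4*(-39)) + 11401) = 20912/((9 + 4 + 156) + 11401) = 20912/(169 + 11401) = 20912/11570 = 20912*(1/11570) = 10456/5785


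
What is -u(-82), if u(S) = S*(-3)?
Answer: -246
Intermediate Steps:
u(S) = -3*S
-u(-82) = -(-3)*(-82) = -1*246 = -246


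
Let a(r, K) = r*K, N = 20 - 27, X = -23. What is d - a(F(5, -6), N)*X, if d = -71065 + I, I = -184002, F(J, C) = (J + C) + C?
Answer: -253940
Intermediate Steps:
F(J, C) = J + 2*C (F(J, C) = (C + J) + C = J + 2*C)
N = -7
d = -255067 (d = -71065 - 184002 = -255067)
a(r, K) = K*r
d - a(F(5, -6), N)*X = -255067 - (-7*(5 + 2*(-6)))*(-23) = -255067 - (-7*(5 - 12))*(-23) = -255067 - (-7*(-7))*(-23) = -255067 - 49*(-23) = -255067 - 1*(-1127) = -255067 + 1127 = -253940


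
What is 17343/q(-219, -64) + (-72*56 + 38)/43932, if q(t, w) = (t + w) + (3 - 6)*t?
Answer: 95052365/2053821 ≈ 46.281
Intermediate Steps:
q(t, w) = w - 2*t (q(t, w) = (t + w) - 3*t = w - 2*t)
17343/q(-219, -64) + (-72*56 + 38)/43932 = 17343/(-64 - 2*(-219)) + (-72*56 + 38)/43932 = 17343/(-64 + 438) + (-4032 + 38)*(1/43932) = 17343/374 - 3994*1/43932 = 17343*(1/374) - 1997/21966 = 17343/374 - 1997/21966 = 95052365/2053821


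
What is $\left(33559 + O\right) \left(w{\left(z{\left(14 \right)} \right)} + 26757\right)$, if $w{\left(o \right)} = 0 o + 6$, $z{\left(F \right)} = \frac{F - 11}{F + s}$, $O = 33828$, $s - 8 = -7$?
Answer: $1803478281$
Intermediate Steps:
$s = 1$ ($s = 8 - 7 = 1$)
$z{\left(F \right)} = \frac{-11 + F}{1 + F}$ ($z{\left(F \right)} = \frac{F - 11}{F + 1} = \frac{-11 + F}{1 + F}$)
$w{\left(o \right)} = 6$ ($w{\left(o \right)} = 0 + 6 = 6$)
$\left(33559 + O\right) \left(w{\left(z{\left(14 \right)} \right)} + 26757\right) = \left(33559 + 33828\right) \left(6 + 26757\right) = 67387 \cdot 26763 = 1803478281$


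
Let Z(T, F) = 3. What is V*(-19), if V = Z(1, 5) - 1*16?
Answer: 247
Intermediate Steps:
V = -13 (V = 3 - 1*16 = 3 - 16 = -13)
V*(-19) = -13*(-19) = 247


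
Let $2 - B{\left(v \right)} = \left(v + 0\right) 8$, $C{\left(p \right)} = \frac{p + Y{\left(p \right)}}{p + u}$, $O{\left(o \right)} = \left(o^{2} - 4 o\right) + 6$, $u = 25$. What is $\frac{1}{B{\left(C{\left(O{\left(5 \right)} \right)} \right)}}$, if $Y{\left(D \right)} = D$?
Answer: $- \frac{9}{26} \approx -0.34615$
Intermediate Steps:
$O{\left(o \right)} = 6 + o^{2} - 4 o$
$C{\left(p \right)} = \frac{2 p}{25 + p}$ ($C{\left(p \right)} = \frac{p + p}{p + 25} = \frac{2 p}{25 + p}$)
$B{\left(v \right)} = 2 - 8 v$ ($B{\left(v \right)} = 2 - \left(v + 0\right) 8 = 2 - v 8 = 2 - 8 v$)
$\frac{1}{B{\left(C{\left(O{\left(5 \right)} \right)} \right)}} = \frac{1}{2 - 8 \frac{2 \left(6 + 5^{2} - 20\right)}{25 + \left(6 + 5^{2} - 20\right)}} = \frac{1}{2 - 8 \frac{2 \left(6 + 25 - 20\right)}{25 + \left(6 + 25 - 20\right)}} = \frac{1}{2 - 8 \cdot 2 \cdot 11 \frac{1}{25 + 11}} = \frac{1}{2 - 8 \cdot 2 \cdot 11 \cdot \frac{1}{36}} = \frac{1}{2 - \frac{44}{9}} = \frac{1}{- \frac{26}{9}} = - \frac{9}{26}$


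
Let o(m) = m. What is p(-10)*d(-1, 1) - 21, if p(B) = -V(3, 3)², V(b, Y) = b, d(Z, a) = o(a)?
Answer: -30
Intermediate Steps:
d(Z, a) = a
p(B) = -9 (p(B) = -1*3² = -1*9 = -9)
p(-10)*d(-1, 1) - 21 = -9*1 - 21 = -9 - 21 = -30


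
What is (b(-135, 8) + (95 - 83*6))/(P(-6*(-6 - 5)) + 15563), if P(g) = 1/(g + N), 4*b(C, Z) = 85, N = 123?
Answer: -288603/11765632 ≈ -0.024529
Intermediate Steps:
b(C, Z) = 85/4 (b(C, Z) = (¼)*85 = 85/4)
P(g) = 1/(123 + g) (P(g) = 1/(g + 123) = 1/(123 + g))
(b(-135, 8) + (95 - 83*6))/(P(-6*(-6 - 5)) + 15563) = (85/4 + (95 - 83*6))/(1/(123 - 6*(-6 - 5)) + 15563) = (85/4 + (95 - 498))/(1/(123 - 6*(-11)) + 15563) = (85/4 - 403)/(1/(123 + 66) + 15563) = -1527/(4*(1/189 + 15563)) = -1527/(4*2941408/189) = -1527/4*189/2941408 = -288603/11765632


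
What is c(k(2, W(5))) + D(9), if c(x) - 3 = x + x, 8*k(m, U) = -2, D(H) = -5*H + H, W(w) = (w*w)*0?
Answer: -67/2 ≈ -33.500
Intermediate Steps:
W(w) = 0 (W(w) = w**2*0 = 0)
D(H) = -4*H
k(m, U) = -1/4 (k(m, U) = (1/8)*(-2) = -1/4)
c(x) = 3 + 2*x (c(x) = 3 + (x + x) = 3 + 2*x)
c(k(2, W(5))) + D(9) = (3 + 2*(-1/4)) - 4*9 = (3 - 1/2) - 36 = 5/2 - 36 = -67/2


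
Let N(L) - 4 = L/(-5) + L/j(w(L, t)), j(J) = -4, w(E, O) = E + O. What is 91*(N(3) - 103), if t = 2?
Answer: -182637/20 ≈ -9131.8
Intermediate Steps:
N(L) = 4 - 9*L/20 (N(L) = 4 + (L/(-5) + L/(-4)) = 4 + (L*(-⅕) + L*(-¼)) = 4 + (-L/5 - L/4) = 4 - 9*L/20)
91*(N(3) - 103) = 91*((4 - 9/20*3) - 103) = 91*((4 - 27/20) - 103) = 91*(53/20 - 103) = 91*(-2007/20) = -182637/20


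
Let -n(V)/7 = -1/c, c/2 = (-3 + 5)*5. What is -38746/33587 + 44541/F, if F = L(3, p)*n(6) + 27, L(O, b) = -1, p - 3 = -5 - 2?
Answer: 29899319722/17901871 ≈ 1670.2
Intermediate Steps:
p = -4 (p = 3 + (-5 - 2) = 3 - 7 = -4)
c = 20 (c = 2*((-3 + 5)*5) = 2*(2*5) = 2*10 = 20)
n(V) = 7/20 (n(V) = -(-7)/20 = -7*(-1/20) = 7/20)
F = 533/20 (F = -1*7/20 + 27 = -7/20 + 27 = 533/20 ≈ 26.650)
-38746/33587 + 44541/F = -38746/33587 + 44541/(533/20) = -38746*1/33587 + 44541*(20/533) = -38746/33587 + 890820/533 = 29899319722/17901871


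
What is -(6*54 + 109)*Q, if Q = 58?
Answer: -25114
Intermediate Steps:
-(6*54 + 109)*Q = -(6*54 + 109)*58 = -(324 + 109)*58 = -433*58 = -1*25114 = -25114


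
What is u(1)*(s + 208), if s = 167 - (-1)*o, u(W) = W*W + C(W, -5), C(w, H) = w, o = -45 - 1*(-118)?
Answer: 896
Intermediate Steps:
o = 73 (o = -45 + 118 = 73)
u(W) = W + W² (u(W) = W*W + W = W² + W = W + W²)
s = 240 (s = 167 - (-1)*73 = 167 - 1*(-73) = 167 + 73 = 240)
u(1)*(s + 208) = (1*(1 + 1))*(240 + 208) = (1*2)*448 = 2*448 = 896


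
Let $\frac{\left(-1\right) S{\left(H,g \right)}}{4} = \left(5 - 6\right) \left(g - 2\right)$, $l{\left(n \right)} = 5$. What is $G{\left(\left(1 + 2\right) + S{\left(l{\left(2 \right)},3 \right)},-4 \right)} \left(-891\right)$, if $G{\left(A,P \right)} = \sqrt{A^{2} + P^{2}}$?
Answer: $- 891 \sqrt{65} \approx -7183.5$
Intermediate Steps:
$S{\left(H,g \right)} = -8 + 4 g$ ($S{\left(H,g \right)} = - 4 \left(5 - 6\right) \left(g - 2\right) = - 4 \left(5 - 6\right) \left(-2 + g\right) = - 4 \left(- (-2 + g)\right) = - 4 \left(2 - g\right) = -8 + 4 g$)
$G{\left(\left(1 + 2\right) + S{\left(l{\left(2 \right)},3 \right)},-4 \right)} \left(-891\right) = \sqrt{\left(\left(1 + 2\right) + \left(-8 + 4 \cdot 3\right)\right)^{2} + \left(-4\right)^{2}} \left(-891\right) = \sqrt{\left(3 + \left(-8 + 12\right)\right)^{2} + 16} \left(-891\right) = \sqrt{\left(3 + 4\right)^{2} + 16} \left(-891\right) = \sqrt{7^{2} + 16} \left(-891\right) = \sqrt{49 + 16} \left(-891\right) = \sqrt{65} \left(-891\right) = - 891 \sqrt{65}$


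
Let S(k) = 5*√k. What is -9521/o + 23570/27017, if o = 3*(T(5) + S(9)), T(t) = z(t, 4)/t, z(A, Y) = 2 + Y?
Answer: -1280416775/6565131 ≈ -195.03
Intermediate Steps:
T(t) = 6/t (T(t) = (2 + 4)/t = 6/t)
o = 243/5 (o = 3*(6/5 + 5*√9) = 3*(6*(⅕) + 5*3) = 3*(6/5 + 15) = 3*(81/5) = 243/5 ≈ 48.600)
-9521/o + 23570/27017 = -9521/243/5 + 23570/27017 = -9521*5/243 + 23570*(1/27017) = -47605/243 + 23570/27017 = -1280416775/6565131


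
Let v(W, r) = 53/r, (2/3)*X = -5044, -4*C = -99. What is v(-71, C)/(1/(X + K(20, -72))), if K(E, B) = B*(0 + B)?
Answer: -168328/33 ≈ -5100.9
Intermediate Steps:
C = 99/4 (C = -¼*(-99) = 99/4 ≈ 24.750)
X = -7566 (X = (3/2)*(-5044) = -7566)
K(E, B) = B² (K(E, B) = B*B = B²)
v(-71, C)/(1/(X + K(20, -72))) = (53/(99/4))/(1/(-7566 + (-72)²)) = (53*(4/99))/(1/(-7566 + 5184)) = 212/(99*(1/(-2382))) = 212/(99*(-1/2382)) = (212/99)*(-2382) = -168328/33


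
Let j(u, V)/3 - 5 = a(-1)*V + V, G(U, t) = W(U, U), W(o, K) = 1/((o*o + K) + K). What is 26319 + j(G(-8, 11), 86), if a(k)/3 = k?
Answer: 25818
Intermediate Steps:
a(k) = 3*k
W(o, K) = 1/(o² + 2*K) (W(o, K) = 1/((o² + K) + K) = 1/((K + o²) + K) = 1/(o² + 2*K))
G(U, t) = 1/(U² + 2*U)
j(u, V) = 15 - 6*V (j(u, V) = 15 + 3*((3*(-1))*V + V) = 15 + 3*(-3*V + V) = 15 + 3*(-2*V) = 15 - 6*V)
26319 + j(G(-8, 11), 86) = 26319 + (15 - 6*86) = 26319 + (15 - 516) = 26319 - 501 = 25818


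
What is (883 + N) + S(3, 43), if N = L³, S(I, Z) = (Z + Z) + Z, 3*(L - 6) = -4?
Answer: 30068/27 ≈ 1113.6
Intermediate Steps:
L = 14/3 (L = 6 + (⅓)*(-4) = 6 - 4/3 = 14/3 ≈ 4.6667)
S(I, Z) = 3*Z (S(I, Z) = 2*Z + Z = 3*Z)
N = 2744/27 (N = (14/3)³ = 2744/27 ≈ 101.63)
(883 + N) + S(3, 43) = (883 + 2744/27) + 3*43 = 26585/27 + 129 = 30068/27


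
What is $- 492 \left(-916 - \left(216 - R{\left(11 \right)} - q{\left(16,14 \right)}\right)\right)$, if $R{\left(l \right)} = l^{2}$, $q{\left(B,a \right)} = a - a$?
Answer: $497412$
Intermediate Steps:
$q{\left(B,a \right)} = 0$
$- 492 \left(-916 - \left(216 - R{\left(11 \right)} - q{\left(16,14 \right)}\right)\right) = - 492 \left(-916 - \left(216 - 11^{2}\right)\right) = - 492 \left(-916 + \left(\left(121 + 0\right) - 216\right)\right) = - 492 \left(-916 + \left(121 - 216\right)\right) = - 492 \left(-916 - 95\right) = \left(-492\right) \left(-1011\right) = 497412$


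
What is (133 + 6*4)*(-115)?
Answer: -18055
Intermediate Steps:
(133 + 6*4)*(-115) = (133 + 24)*(-115) = 157*(-115) = -18055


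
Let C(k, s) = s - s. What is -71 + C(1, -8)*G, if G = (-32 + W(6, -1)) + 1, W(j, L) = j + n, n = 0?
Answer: -71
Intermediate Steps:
C(k, s) = 0
W(j, L) = j (W(j, L) = j + 0 = j)
G = -25 (G = (-32 + 6) + 1 = -26 + 1 = -25)
-71 + C(1, -8)*G = -71 + 0*(-25) = -71 + 0 = -71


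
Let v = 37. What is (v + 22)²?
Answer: 3481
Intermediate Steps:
(v + 22)² = (37 + 22)² = 59² = 3481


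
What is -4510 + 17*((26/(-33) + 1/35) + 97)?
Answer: -3319364/1155 ≈ -2873.9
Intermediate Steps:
-4510 + 17*((26/(-33) + 1/35) + 97) = -4510 + 17*((26*(-1/33) + 1*(1/35)) + 97) = -4510 + 17*((-26/33 + 1/35) + 97) = -4510 + 17*(-877/1155 + 97) = -4510 + 17*(111158/1155) = -4510 + 1889686/1155 = -3319364/1155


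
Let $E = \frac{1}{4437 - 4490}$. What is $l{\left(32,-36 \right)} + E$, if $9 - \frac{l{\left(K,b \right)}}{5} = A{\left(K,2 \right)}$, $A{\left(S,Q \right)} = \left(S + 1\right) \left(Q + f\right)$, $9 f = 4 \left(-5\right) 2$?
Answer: $\frac{71282}{159} \approx 448.31$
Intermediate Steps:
$E = - \frac{1}{53}$ ($E = \frac{1}{-53} = - \frac{1}{53} \approx -0.018868$)
$f = - \frac{40}{9}$ ($f = \frac{4 \left(-5\right) 2}{9} = \frac{\left(-20\right) 2}{9} = \frac{1}{9} \left(-40\right) = - \frac{40}{9} \approx -4.4444$)
$A{\left(S,Q \right)} = \left(1 + S\right) \left(- \frac{40}{9} + Q\right)$ ($A{\left(S,Q \right)} = \left(S + 1\right) \left(Q - \frac{40}{9}\right) = \left(1 + S\right) \left(- \frac{40}{9} + Q\right)$)
$l{\left(K,b \right)} = \frac{515}{9} + \frac{110 K}{9}$ ($l{\left(K,b \right)} = 45 - 5 \left(- \frac{40}{9} + 2 - \frac{40 K}{9} + 2 K\right) = 45 - 5 \left(- \frac{22}{9} - \frac{22 K}{9}\right) = 45 + \left(\frac{110}{9} + \frac{110 K}{9}\right) = \frac{515}{9} + \frac{110 K}{9}$)
$l{\left(32,-36 \right)} + E = \left(\frac{515}{9} + \frac{110}{9} \cdot 32\right) - \frac{1}{53} = \left(\frac{515}{9} + \frac{3520}{9}\right) - \frac{1}{53} = \frac{1345}{3} - \frac{1}{53} = \frac{71282}{159}$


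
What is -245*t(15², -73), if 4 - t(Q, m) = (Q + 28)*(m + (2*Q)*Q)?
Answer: 6271455365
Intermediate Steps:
t(Q, m) = 4 - (28 + Q)*(m + 2*Q²) (t(Q, m) = 4 - (Q + 28)*(m + (2*Q)*Q) = 4 - (28 + Q)*(m + 2*Q²))
-245*t(15², -73) = -245*(4 - 56*(15²)² - 28*(-73) - 2*(15²)³ - 1*15²*(-73)) = -245*(4 - 56*225² + 2044 - 2*225³ - 1*225*(-73)) = -245*(4 - 56*50625 + 2044 - 2*11390625 + 16425) = -245*(4 - 2835000 + 2044 - 22781250 + 16425) = -245*(-25597777) = 6271455365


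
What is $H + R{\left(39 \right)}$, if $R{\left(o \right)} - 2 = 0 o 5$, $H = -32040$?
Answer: $-32038$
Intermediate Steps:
$R{\left(o \right)} = 2$ ($R{\left(o \right)} = 2 + 0 o 5 = 2 + 0 \cdot 5 = 2 + 0 = 2$)
$H + R{\left(39 \right)} = -32040 + 2 = -32038$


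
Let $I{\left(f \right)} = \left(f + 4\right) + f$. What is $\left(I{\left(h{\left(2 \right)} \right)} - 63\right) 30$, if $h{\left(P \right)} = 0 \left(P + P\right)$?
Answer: $-1770$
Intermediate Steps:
$h{\left(P \right)} = 0$ ($h{\left(P \right)} = 0 \cdot 2 P = 0$)
$I{\left(f \right)} = 4 + 2 f$ ($I{\left(f \right)} = \left(4 + f\right) + f = 4 + 2 f$)
$\left(I{\left(h{\left(2 \right)} \right)} - 63\right) 30 = \left(\left(4 + 2 \cdot 0\right) - 63\right) 30 = \left(\left(4 + 0\right) - 63\right) 30 = \left(4 - 63\right) 30 = \left(-59\right) 30 = -1770$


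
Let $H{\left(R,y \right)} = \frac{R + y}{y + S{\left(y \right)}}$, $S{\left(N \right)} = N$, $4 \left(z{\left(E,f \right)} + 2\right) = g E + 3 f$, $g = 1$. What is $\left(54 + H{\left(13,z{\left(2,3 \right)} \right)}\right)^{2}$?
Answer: $\frac{143641}{36} \approx 3990.0$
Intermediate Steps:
$z{\left(E,f \right)} = -2 + \frac{E}{4} + \frac{3 f}{4}$ ($z{\left(E,f \right)} = -2 + \frac{1 E + 3 f}{4} = -2 + \frac{E + 3 f}{4} = -2 + \left(\frac{E}{4} + \frac{3 f}{4}\right) = -2 + \frac{E}{4} + \frac{3 f}{4}$)
$H{\left(R,y \right)} = \frac{R + y}{2 y}$ ($H{\left(R,y \right)} = \frac{R + y}{y + y} = \frac{R + y}{2 y}$)
$\left(54 + H{\left(13,z{\left(2,3 \right)} \right)}\right)^{2} = \left(54 + \frac{13 + \left(-2 + \frac{1}{4} \cdot 2 + \frac{3}{4} \cdot 3\right)}{2 \left(-2 + \frac{1}{4} \cdot 2 + \frac{3}{4} \cdot 3\right)}\right)^{2} = \left(54 + \frac{13 + \left(-2 + \frac{1}{2} + \frac{9}{4}\right)}{2 \left(-2 + \frac{1}{2} + \frac{9}{4}\right)}\right)^{2} = \left(54 + \frac{13 + \frac{3}{4}}{2 \cdot \frac{3}{4}}\right)^{2} = \left(54 + \frac{1}{2} \cdot \frac{4}{3} \cdot \frac{55}{4}\right)^{2} = \left(54 + \frac{55}{6}\right)^{2} = \left(\frac{379}{6}\right)^{2} = \frac{143641}{36}$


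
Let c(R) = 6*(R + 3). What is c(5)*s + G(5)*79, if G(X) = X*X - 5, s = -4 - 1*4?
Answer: 1196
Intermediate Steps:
c(R) = 18 + 6*R (c(R) = 6*(3 + R) = 18 + 6*R)
s = -8 (s = -4 - 4 = -8)
G(X) = -5 + X² (G(X) = X² - 5 = -5 + X²)
c(5)*s + G(5)*79 = (18 + 6*5)*(-8) + (-5 + 5²)*79 = (18 + 30)*(-8) + (-5 + 25)*79 = 48*(-8) + 20*79 = -384 + 1580 = 1196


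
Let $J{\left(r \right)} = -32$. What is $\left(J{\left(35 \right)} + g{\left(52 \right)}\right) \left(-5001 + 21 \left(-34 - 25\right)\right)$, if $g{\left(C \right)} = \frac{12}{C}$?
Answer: $198240$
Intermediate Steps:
$\left(J{\left(35 \right)} + g{\left(52 \right)}\right) \left(-5001 + 21 \left(-34 - 25\right)\right) = \left(-32 + \frac{12}{52}\right) \left(-5001 + 21 \left(-34 - 25\right)\right) = \left(-32 + 12 \cdot \frac{1}{52}\right) \left(-5001 + 21 \left(-59\right)\right) = \left(-32 + \frac{3}{13}\right) \left(-5001 - 1239\right) = \left(- \frac{413}{13}\right) \left(-6240\right) = 198240$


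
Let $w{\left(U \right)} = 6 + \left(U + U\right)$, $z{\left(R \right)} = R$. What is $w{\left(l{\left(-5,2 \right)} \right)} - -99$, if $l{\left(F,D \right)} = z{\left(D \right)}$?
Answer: $109$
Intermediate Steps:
$l{\left(F,D \right)} = D$
$w{\left(U \right)} = 6 + 2 U$
$w{\left(l{\left(-5,2 \right)} \right)} - -99 = \left(6 + 2 \cdot 2\right) - -99 = \left(6 + 4\right) + 99 = 10 + 99 = 109$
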